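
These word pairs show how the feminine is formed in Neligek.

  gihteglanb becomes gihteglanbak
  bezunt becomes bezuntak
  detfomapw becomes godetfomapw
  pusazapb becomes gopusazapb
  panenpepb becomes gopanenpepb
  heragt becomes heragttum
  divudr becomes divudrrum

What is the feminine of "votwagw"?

gihteglanb and pusazapb both end in -b yet inflect differently (gihteglanbak, gopusazapb), so the final letter is not what conditions the rule; the second-to-last letter is.
"votwagw" has second-to-last letter 'g'. The one such stem in the data (heragt → heragttum) doubles the final consonant and adds -um (as does divudr), so the same rule applies.
The other patterns: stems whose second-to-last letter is 'n' add -ak; stems whose second-to-last letter is 'p' add the prefix go-.
So votwagw → votwagwwum.

votwagwwum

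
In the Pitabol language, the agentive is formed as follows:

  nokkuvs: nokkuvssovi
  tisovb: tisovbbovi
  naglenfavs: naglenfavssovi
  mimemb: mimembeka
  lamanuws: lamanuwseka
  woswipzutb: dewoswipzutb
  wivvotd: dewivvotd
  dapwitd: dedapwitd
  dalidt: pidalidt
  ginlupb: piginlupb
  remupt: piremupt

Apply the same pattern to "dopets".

dedopets

tisovb and mimemb both end in -b yet inflect differently (tisovbbovi, mimembeka), so the final letter is not what conditions the rule; the second-to-last letter is.
"dopets" has second-to-last letter 't'. The stems whose second-to-last letter is 't' (woswipzutb → dewoswipzutb, wivvotd → dewivvotd, dapwitd → dedapwitd) add the prefix de-.
The other patterns: stems whose second-to-last letter is 'v' double the final consonant and add -ovi; stems whose second-to-last letter is 'm' or 'w' add -eka; stems whose second-to-last letter is 'd' or 'p' add the prefix pi-.
So dopets → dedopets.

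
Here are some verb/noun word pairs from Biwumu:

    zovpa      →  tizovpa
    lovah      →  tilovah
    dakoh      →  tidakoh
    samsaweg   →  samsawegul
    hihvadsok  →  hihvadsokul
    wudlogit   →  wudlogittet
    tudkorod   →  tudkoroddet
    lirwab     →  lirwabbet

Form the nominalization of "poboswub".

dakoh and hihvadsok both have last vowel 'o' yet inflect differently (tidakoh, hihvadsokul), so the last vowel is not what conditions the rule; the final letter is.
"poboswub" ends in -b. The one such stem in the data (lirwab → lirwabbet) doubles the final consonant and adds -et (as do wudlogit, tudkorod), so the same rule applies.
So poboswub → poboswubbet.

poboswubbet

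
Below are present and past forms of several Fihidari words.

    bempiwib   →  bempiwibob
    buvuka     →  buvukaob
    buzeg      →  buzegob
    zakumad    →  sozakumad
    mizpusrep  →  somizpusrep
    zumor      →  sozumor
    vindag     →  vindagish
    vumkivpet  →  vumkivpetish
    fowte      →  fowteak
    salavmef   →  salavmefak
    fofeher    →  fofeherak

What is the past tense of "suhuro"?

"suhuro" begins with s-. The one such stem in the data (salavmef → salavmefak) adds -ak, so the same rule applies.
So suhuro → suhuroak.

suhuroak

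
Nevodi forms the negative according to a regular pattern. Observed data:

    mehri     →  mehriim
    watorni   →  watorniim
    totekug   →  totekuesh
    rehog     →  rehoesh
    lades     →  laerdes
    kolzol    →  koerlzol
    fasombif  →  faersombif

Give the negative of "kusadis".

kuersadis

"kusadis" ends in -s. The one such stem in the data (lades → laerdes) inserts -er- after the first vowel (as do kolzol, fasombif), so the same rule applies.
The other patterns: stems ending in -i add -im; stems ending in -g drop the final letter and add -esh.
So kusadis → kuersadis.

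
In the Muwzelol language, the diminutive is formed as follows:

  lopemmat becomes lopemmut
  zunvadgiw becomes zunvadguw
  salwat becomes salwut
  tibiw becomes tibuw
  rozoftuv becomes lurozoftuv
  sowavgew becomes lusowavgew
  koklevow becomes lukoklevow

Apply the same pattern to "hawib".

zunvadgiw and sowavgew both end in -w yet inflect differently (zunvadguw, lusowavgew), so the final letter is not what conditions the rule; the last vowel is.
"hawib" has last vowel 'i'. The stems whose last vowel is 'i' (zunvadgiw → zunvadguw, tibiw → tibuw) change the last vowel to 'u'.
The other pattern: stems whose last vowel is 'e', 'o' or 'u' add the prefix lu-.
So hawib → hawub.

hawub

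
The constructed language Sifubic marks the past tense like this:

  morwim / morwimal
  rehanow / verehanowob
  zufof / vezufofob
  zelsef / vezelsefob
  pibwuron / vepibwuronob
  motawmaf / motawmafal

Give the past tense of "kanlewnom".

vekanlewnomob

"kanlewnom" has last vowel 'o'. The stems whose last vowel is 'o' (rehanow → verehanowob, zufof → vezufofob, pibwuron → vepibwuronob) add ve- … -ob around the stem.
The other pattern: stems whose last vowel is 'a' or 'i' add -al.
So kanlewnom → vekanlewnomob.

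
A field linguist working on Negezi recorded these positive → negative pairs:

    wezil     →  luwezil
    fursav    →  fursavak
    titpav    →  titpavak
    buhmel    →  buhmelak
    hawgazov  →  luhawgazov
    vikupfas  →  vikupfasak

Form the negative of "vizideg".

wezil and buhmel both end in -l yet inflect differently (luwezil, buhmelak), so the final letter is not what conditions the rule; the last vowel is.
"vizideg" has last vowel 'e'. The one such stem in the data (buhmel → buhmelak) adds -ak, so the same rule applies.
So vizideg → vizidegak.

vizidegak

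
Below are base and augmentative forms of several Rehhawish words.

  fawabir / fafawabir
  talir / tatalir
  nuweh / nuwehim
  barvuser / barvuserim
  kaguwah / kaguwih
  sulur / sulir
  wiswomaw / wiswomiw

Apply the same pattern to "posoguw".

fawabir and barvuser both end in -r yet inflect differently (fafawabir, barvuserim), so the final letter is not what conditions the rule; the last vowel is.
"posoguw" has last vowel 'u'. The one such stem in the data (sulur → sulir) changes the last vowel to 'i' (as do kaguwah, wiswomaw), so the same rule applies.
The other patterns: stems whose last vowel is 'i' repeat the first consonant+vowel as a prefix; stems whose last vowel is 'e' add -im.
So posoguw → posogiw.

posogiw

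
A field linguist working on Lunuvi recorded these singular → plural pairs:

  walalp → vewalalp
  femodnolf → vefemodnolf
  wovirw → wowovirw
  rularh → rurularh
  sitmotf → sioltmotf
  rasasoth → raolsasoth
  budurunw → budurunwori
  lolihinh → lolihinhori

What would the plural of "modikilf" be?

femodnolf and sitmotf both end in -f yet inflect differently (vefemodnolf, sioltmotf), so the final letter is not what conditions the rule; the second-to-last letter is.
"modikilf" has second-to-last letter 'l'. The stems whose second-to-last letter is 'l' (walalp → vewalalp, femodnolf → vefemodnolf) add the prefix ve-.
The other patterns: stems whose second-to-last letter is 'r' repeat the first consonant+vowel as a prefix; stems whose second-to-last letter is 't' insert -ol- after the first vowel; stems whose second-to-last letter is 'n' add -ori.
So modikilf → vemodikilf.

vemodikilf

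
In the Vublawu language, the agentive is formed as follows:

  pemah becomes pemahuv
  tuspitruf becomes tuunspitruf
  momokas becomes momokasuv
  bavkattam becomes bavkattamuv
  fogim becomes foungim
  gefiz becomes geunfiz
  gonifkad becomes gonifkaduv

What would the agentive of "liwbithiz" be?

"liwbithiz" has last vowel 'i'. The stems whose last vowel is 'i' (gefiz → geunfiz, fogim → foungim) insert -un- after the first vowel.
So liwbithiz → liunwbithiz.

liunwbithiz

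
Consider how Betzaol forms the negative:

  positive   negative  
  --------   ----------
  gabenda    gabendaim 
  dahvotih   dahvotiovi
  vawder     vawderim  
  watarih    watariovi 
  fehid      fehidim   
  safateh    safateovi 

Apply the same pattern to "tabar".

safateh and vawder both have last vowel 'e' yet inflect differently (safateovi, vawderim), so the last vowel is not what conditions the rule; the final letter is.
"tabar" ends in -r. The one such stem in the data (vawder → vawderim) adds -im, so the same rule applies.
The other pattern: stems ending in -h drop the final letter and add -ovi.
So tabar → tabarim.

tabarim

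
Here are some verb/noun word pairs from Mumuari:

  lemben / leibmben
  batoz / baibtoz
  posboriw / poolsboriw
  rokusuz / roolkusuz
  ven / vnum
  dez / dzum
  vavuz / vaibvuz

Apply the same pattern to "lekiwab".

dez and vavuz both end in -z yet inflect differently (dzum, vaibvuz), so the final letter is not what conditions the rule; the number of vowels is.
"lekiwab" has 3 vowels. The stems with 3 vowels (rokusuz → roolkusuz, posboriw → poolsboriw) insert -ol- after the first vowel.
So lekiwab → leolkiwab.

leolkiwab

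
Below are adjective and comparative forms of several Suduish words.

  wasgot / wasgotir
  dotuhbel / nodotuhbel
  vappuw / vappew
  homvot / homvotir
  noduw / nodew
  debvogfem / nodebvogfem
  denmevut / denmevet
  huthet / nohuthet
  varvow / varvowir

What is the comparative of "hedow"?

hedowir

varvow and vappuw both end in -w yet inflect differently (varvowir, vappew), so the final letter is not what conditions the rule; the last vowel is.
"hedow" has last vowel 'o'. The stems whose last vowel is 'o' (varvow → varvowir, wasgot → wasgotir, homvot → homvotir) add -ir.
The other patterns: stems whose last vowel is 'u' change the last vowel to 'e'; stems whose last vowel is 'e' add the prefix no-.
So hedow → hedowir.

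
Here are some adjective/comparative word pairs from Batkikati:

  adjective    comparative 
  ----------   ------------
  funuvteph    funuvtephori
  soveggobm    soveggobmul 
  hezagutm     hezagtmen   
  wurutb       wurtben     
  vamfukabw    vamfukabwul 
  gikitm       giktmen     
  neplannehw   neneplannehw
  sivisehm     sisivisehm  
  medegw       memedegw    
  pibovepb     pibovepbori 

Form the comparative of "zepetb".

pibovepb and wurutb both end in -b yet inflect differently (pibovepbori, wurtben), so the final letter is not what conditions the rule; the second-to-last letter is.
"zepetb" has second-to-last letter 't'. The stems whose second-to-last letter is 't' (hezagutm → hezagtmen, wurutb → wurtben, gikitm → giktmen) delete the last vowel and add -en.
So zepetb → zeptben.

zeptben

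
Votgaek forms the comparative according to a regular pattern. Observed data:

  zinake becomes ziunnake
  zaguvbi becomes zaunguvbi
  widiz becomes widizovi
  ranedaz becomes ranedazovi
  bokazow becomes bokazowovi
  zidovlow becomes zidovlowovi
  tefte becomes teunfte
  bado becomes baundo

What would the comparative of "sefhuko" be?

seunfhuko

"sefhuko" ends in a vowel. The stems ending in a vowel (zaguvbi → zaunguvbi, tefte → teunfte, zinake → ziunnake) insert -un- after the first vowel.
So sefhuko → seunfhuko.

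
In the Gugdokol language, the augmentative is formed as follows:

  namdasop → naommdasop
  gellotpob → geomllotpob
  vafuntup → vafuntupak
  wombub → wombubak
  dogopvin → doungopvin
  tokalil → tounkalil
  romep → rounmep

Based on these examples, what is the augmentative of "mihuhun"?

wombub and gellotpob both end in -b yet inflect differently (wombubak, geomllotpob), so the final letter is not what conditions the rule; the last vowel is.
"mihuhun" has last vowel 'u'. The stems whose last vowel is 'u' (vafuntup → vafuntupak, wombub → wombubak) add -ak.
The other patterns: stems whose last vowel is 'o' insert -om- after the first vowel; stems whose last vowel is 'e' or 'i' insert -un- after the first vowel.
So mihuhun → mihuhunak.

mihuhunak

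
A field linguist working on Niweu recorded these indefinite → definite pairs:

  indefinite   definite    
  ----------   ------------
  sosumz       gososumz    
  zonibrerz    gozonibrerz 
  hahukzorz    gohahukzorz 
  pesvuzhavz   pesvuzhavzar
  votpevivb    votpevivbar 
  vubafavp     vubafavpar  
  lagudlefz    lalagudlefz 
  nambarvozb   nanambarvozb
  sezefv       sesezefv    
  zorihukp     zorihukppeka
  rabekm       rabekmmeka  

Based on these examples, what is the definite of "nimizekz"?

sosumz and pesvuzhavz both end in -z yet inflect differently (gososumz, pesvuzhavzar), so the final letter is not what conditions the rule; the second-to-last letter is.
"nimizekz" has second-to-last letter 'k'. The stems whose second-to-last letter is 'k' (zorihukp → zorihukppeka, rabekm → rabekmmeka) double the final consonant and add -eka.
The other patterns: stems whose second-to-last letter is 'm' or 'r' add the prefix go-; stems whose second-to-last letter is 'v' add -ar; stems whose second-to-last letter is 'f' or 'z' repeat the first consonant+vowel as a prefix.
So nimizekz → nimizekzzeka.

nimizekzzeka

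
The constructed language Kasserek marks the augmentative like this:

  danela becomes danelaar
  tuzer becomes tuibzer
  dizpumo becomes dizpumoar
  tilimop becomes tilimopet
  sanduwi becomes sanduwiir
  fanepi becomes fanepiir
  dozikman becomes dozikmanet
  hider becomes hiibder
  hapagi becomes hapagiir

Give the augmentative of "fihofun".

fihofunet

dizpumo and tilimop both have last vowel 'o' yet inflect differently (dizpumoar, tilimopet), so the last vowel is not what conditions the rule; the final letter is.
"fihofun" ends in -n. The one such stem in the data (dozikman → dozikmanet) adds -et, so the same rule applies.
The other patterns: stems ending in -i add -ir; stems ending in -r insert -ib- after the first vowel; stems ending in -a or -o add -ar.
So fihofun → fihofunet.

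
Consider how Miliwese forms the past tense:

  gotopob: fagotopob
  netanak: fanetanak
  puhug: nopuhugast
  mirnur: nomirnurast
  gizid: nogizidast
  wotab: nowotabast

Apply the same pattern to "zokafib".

fazokafib

"zokafib" has 3 vowels. The stems with 3 vowels (gotopob → fagotopob, netanak → fanetanak) add the prefix fa-.
So zokafib → fazokafib.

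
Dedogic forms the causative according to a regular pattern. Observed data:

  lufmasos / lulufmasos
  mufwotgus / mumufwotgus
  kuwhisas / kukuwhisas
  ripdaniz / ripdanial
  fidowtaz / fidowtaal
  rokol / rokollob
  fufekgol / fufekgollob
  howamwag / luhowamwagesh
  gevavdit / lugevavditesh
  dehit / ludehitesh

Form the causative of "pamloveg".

lupamlovegesh

kuwhisas and fidowtaz both have last vowel 'a' yet inflect differently (kukuwhisas, fidowtaal), so the last vowel is not what conditions the rule; the final letter is.
"pamloveg" ends in -g. The one such stem in the data (howamwag → luhowamwagesh) adds lu- … -esh around the stem, so the same rule applies.
The other patterns: stems ending in -s repeat the first consonant+vowel as a prefix; stems ending in -z drop the final letter and add -al; stems ending in -l double the final consonant and add -ob.
So pamloveg → lupamlovegesh.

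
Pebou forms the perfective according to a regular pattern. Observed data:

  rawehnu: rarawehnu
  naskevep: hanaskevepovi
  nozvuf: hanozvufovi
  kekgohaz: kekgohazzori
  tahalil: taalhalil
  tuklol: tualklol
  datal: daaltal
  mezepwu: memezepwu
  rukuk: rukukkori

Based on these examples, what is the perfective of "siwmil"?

sialwmil

"siwmil" ends in -l. The stems ending in -l (datal → daaltal, tahalil → taalhalil, tuklol → tualklol) insert -al- after the first vowel.
The other patterns: stems ending in -k or -z double the final consonant and add -ori; stems ending in -u repeat the first consonant+vowel as a prefix; stems ending in -f or -p add ha- … -ovi around the stem.
So siwmil → sialwmil.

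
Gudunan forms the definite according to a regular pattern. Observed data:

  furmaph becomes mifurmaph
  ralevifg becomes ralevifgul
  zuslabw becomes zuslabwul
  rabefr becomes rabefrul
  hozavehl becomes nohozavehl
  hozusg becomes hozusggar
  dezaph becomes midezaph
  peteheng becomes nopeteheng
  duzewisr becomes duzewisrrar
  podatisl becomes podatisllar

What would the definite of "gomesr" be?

gomesrrar

duzewisr and rabefr both end in -r yet inflect differently (duzewisrrar, rabefrul), so the final letter is not what conditions the rule; the second-to-last letter is.
"gomesr" has second-to-last letter 's'. The stems whose second-to-last letter is 's' (duzewisr → duzewisrrar, podatisl → podatisllar, hozusg → hozusggar) double the final consonant and add -ar.
So gomesr → gomesrrar.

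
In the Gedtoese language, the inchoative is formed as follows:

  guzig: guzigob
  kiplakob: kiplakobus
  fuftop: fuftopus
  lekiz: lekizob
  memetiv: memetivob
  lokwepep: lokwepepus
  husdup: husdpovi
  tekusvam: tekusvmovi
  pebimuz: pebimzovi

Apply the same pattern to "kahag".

pebimuz and lekiz both end in -z yet inflect differently (pebimzovi, lekizob), so the final letter is not what conditions the rule; the last vowel is.
"kahag" has last vowel 'a'. The one such stem in the data (tekusvam → tekusvmovi) deletes the last vowel and adds -ovi (as do husdup, pebimuz), so the same rule applies.
So kahag → kahgovi.

kahgovi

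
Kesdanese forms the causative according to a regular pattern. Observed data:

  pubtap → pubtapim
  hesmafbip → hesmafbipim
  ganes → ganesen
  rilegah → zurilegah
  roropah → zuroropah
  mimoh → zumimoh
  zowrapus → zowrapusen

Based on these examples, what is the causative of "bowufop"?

bowufopim

pubtap and rilegah both have last vowel 'a' yet inflect differently (pubtapim, zurilegah), so the last vowel is not what conditions the rule; the final letter is.
"bowufop" ends in -p. The stems ending in -p (pubtap → pubtapim, hesmafbip → hesmafbipim) add -im.
The other patterns: stems ending in -h add the prefix zu-; stems ending in -s add -en.
So bowufop → bowufopim.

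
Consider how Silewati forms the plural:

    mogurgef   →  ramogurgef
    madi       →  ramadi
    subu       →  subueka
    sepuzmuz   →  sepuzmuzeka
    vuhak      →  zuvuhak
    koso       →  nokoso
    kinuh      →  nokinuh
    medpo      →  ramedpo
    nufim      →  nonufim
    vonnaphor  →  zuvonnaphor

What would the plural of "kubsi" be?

medpo and koso both end in -o yet inflect differently (ramedpo, nokoso), so the final letter is not what conditions the rule; the first letter is.
"kubsi" begins with k-. The stems beginning with k- (kinuh → nokinuh, koso → nokoso) add the prefix no-.
The other patterns: stems beginning with m- add the prefix ra-; stems beginning with s- add -eka; stems beginning with v- add the prefix zu-.
So kubsi → nokubsi.

nokubsi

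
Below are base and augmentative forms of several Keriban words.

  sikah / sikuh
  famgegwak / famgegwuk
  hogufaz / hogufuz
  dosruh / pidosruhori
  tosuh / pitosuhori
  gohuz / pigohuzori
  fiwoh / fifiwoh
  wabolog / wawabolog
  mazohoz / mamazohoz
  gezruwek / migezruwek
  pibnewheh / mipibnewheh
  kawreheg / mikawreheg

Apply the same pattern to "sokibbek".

misokibbek

sikah and dosruh both end in -h yet inflect differently (sikuh, pidosruhori), so the final letter is not what conditions the rule; the last vowel is.
"sokibbek" has last vowel 'e'. The stems whose last vowel is 'e' (gezruwek → migezruwek, pibnewheh → mipibnewheh, kawreheg → mikawreheg) add the prefix mi-.
So sokibbek → misokibbek.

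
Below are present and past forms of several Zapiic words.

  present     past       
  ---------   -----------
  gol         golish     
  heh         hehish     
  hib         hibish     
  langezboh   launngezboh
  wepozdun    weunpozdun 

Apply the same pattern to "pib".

pibish

"pib" has 1 vowel. The stems with 1 vowel (gol → golish, hib → hibish, heh → hehish) add -ish.
So pib → pibish.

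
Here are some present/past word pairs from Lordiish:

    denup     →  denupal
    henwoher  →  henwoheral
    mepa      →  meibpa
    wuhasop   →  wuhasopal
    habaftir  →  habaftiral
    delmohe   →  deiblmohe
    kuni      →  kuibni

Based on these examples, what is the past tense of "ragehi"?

habaftir and kuni both have last vowel 'i' yet inflect differently (habaftiral, kuibni), so the last vowel is not what conditions the rule; whether the stem ends in a vowel or a consonant is.
"ragehi" ends in a vowel. The stems ending in a vowel (kuni → kuibni, delmohe → deiblmohe, mepa → meibpa) insert -ib- after the first vowel.
The other pattern: stems ending in a consonant add -al.
So ragehi → raibgehi.

raibgehi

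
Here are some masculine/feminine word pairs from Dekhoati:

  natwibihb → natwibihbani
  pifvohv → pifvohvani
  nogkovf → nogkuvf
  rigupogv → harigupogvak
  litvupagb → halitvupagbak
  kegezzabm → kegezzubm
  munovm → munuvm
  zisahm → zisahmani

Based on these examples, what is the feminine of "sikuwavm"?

natwibihb and litvupagb both end in -b yet inflect differently (natwibihbani, halitvupagbak), so the final letter is not what conditions the rule; the second-to-last letter is.
"sikuwavm" has second-to-last letter 'v'. The stems whose second-to-last letter is 'v' (munovm → munuvm, nogkovf → nogkuvf) change the last vowel to 'u'.
The other patterns: stems whose second-to-last letter is 'h' add -ani; stems whose second-to-last letter is 'g' add ha- … -ak around the stem.
So sikuwavm → sikuwuvm.

sikuwuvm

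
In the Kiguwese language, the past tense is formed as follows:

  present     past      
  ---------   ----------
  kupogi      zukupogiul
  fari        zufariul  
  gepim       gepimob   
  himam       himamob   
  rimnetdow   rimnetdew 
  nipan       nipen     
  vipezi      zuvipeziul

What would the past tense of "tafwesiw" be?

"tafwesiw" ends in -w. The one such stem in the data (rimnetdow → rimnetdew) changes the last vowel to 'e' (as does nipan), so the same rule applies.
The other patterns: stems ending in -m add -ob; stems ending in -i add zu- … -ul around the stem.
So tafwesiw → tafwesew.

tafwesew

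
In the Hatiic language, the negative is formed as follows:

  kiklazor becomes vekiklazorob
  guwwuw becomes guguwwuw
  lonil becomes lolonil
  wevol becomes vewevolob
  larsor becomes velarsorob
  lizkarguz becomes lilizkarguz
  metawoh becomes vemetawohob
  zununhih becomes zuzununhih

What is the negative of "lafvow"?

velafvowob

metawoh and zununhih both end in -h yet inflect differently (vemetawohob, zuzununhih), so the final letter is not what conditions the rule; the last vowel is.
"lafvow" has last vowel 'o'. The stems whose last vowel is 'o' (kiklazor → vekiklazorob, metawoh → vemetawohob, larsor → velarsorob) add ve- … -ob around the stem.
The other pattern: stems whose last vowel is 'i' or 'u' repeat the first consonant+vowel as a prefix.
So lafvow → velafvowob.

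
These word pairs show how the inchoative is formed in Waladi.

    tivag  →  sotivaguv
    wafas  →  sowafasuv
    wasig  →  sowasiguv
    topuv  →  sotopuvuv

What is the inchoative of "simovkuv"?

sosimovkuvuv

Every pair shown (tivag → sotivaguv, wafas → sowafasuv, wasig → sowasiguv, …) follows the same rule: add so- … -uv around the stem.
So simovkuv → sosimovkuvuv.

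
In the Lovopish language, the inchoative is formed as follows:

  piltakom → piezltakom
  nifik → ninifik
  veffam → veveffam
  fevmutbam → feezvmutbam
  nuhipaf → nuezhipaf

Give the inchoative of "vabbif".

vavabbif

piltakom and veffam both end in -m yet inflect differently (piezltakom, veveffam), so the final letter is not what conditions the rule; the number of vowels is.
"vabbif" has 2 vowels. The stems with 2 vowels (nifik → ninifik, veffam → veveffam) repeat the first consonant+vowel as a prefix.
So vabbif → vavabbif.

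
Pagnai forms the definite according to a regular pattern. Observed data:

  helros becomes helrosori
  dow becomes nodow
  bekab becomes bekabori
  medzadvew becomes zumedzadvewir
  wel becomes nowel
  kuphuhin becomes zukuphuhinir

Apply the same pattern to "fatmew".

dow and medzadvew both end in -w yet inflect differently (nodow, zumedzadvewir), so the final letter is not what conditions the rule; the number of vowels is.
"fatmew" has 2 vowels. The stems with 2 vowels (bekab → bekabori, helros → helrosori) add -ori.
The other patterns: stems with 1 vowel add the prefix no-; stems with 3 vowels add zu- … -ir around the stem.
So fatmew → fatmewori.

fatmewori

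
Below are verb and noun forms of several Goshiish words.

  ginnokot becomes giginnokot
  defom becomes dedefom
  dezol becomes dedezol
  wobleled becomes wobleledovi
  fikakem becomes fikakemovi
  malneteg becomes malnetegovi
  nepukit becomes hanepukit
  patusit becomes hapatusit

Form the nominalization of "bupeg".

bupegovi

defom and fikakem both end in -m yet inflect differently (dedefom, fikakemovi), so the final letter is not what conditions the rule; the last vowel is.
"bupeg" has last vowel 'e'. The stems whose last vowel is 'e' (wobleled → wobleledovi, fikakem → fikakemovi, malneteg → malnetegovi) add -ovi.
So bupeg → bupegovi.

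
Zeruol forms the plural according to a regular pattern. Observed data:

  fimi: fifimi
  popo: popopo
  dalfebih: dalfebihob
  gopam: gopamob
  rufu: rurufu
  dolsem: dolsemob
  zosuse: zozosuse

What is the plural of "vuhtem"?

vuhtemob

zosuse and dolsem both have last vowel 'e' yet inflect differently (zozosuse, dolsemob), so the last vowel is not what conditions the rule; whether the stem ends in a vowel or a consonant is.
"vuhtem" ends in a consonant. The stems ending in a consonant (gopam → gopamob, dolsem → dolsemob, dalfebih → dalfebihob) add -ob.
The other pattern: stems ending in a vowel repeat the first consonant+vowel as a prefix.
So vuhtem → vuhtemob.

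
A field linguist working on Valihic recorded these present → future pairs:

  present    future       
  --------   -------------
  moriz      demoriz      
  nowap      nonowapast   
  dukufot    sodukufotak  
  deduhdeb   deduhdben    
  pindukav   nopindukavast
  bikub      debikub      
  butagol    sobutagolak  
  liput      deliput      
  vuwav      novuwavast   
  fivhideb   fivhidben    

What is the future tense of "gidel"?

"gidel" has last vowel 'e'. The stems whose last vowel is 'e' (deduhdeb → deduhdben, fivhideb → fivhidben) delete the last vowel and add -en.
So gidel → gidlen.

gidlen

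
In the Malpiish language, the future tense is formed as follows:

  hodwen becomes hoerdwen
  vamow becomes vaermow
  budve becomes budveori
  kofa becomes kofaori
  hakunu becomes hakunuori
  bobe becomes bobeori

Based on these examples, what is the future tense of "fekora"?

hodwen and budve both have last vowel 'e' yet inflect differently (hoerdwen, budveori), so the last vowel is not what conditions the rule; whether the stem ends in a vowel or a consonant is.
"fekora" ends in a vowel. The stems ending in a vowel (budve → budveori, kofa → kofaori, hakunu → hakunuori) add -ori.
The other pattern: stems ending in a consonant insert -er- after the first vowel.
So fekora → fekoraori.

fekoraori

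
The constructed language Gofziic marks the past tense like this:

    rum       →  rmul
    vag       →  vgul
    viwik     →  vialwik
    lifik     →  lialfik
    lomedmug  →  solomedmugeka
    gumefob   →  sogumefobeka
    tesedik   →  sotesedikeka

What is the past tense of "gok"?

vag and lomedmug both end in -g yet inflect differently (vgul, solomedmugeka), so the final letter is not what conditions the rule; the number of vowels is.
"gok" has 1 vowel. The stems with 1 vowel (rum → rmul, vag → vgul) delete the last vowel and add -ul.
So gok → gkul.

gkul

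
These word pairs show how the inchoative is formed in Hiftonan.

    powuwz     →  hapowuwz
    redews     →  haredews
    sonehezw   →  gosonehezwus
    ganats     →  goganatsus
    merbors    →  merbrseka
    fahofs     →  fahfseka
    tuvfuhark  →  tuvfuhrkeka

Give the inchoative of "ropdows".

redews and ganats both end in -s yet inflect differently (haredews, goganatsus), so the final letter is not what conditions the rule; the second-to-last letter is.
"ropdows" has second-to-last letter 'w'. The stems whose second-to-last letter is 'w' (powuwz → hapowuwz, redews → haredews) add the prefix ha-.
The other patterns: stems whose second-to-last letter is 't' or 'z' add go- … -us around the stem; stems whose second-to-last letter is 'f' or 'r' delete the last vowel and add -eka.
So ropdows → haropdows.

haropdows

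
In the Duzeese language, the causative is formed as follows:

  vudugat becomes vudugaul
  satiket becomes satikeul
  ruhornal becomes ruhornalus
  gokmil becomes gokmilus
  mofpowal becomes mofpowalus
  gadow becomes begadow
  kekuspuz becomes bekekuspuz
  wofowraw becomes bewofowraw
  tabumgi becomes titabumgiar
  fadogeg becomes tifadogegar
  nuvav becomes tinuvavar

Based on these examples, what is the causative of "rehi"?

tirehiar

"rehi" ends in -i. The one such stem in the data (tabumgi → titabumgiar) adds ti- … -ar around the stem, so the same rule applies.
The other patterns: stems ending in -t drop the final letter and add -ul; stems ending in -l add -us; stems ending in -w or -z add the prefix be-.
So rehi → tirehiar.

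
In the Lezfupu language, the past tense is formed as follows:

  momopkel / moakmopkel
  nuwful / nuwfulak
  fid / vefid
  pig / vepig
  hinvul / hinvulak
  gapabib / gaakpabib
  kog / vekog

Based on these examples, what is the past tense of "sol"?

vesol

hinvul and momopkel both end in -l yet inflect differently (hinvulak, moakmopkel), so the final letter is not what conditions the rule; the number of vowels is.
"sol" has 1 vowel. The stems with 1 vowel (kog → vekog, pig → vepig, fid → vefid) add the prefix ve-.
The other patterns: stems with 2 vowels add -ak; stems with 3 vowels insert -ak- after the first vowel.
So sol → vesol.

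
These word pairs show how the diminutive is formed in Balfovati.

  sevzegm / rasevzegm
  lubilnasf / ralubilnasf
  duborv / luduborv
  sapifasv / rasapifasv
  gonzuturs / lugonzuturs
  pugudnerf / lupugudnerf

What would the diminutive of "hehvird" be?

duborv and sapifasv both end in -v yet inflect differently (luduborv, rasapifasv), so the final letter is not what conditions the rule; the second-to-last letter is.
"hehvird" has second-to-last letter 'r'. The stems whose second-to-last letter is 'r' (gonzuturs → lugonzuturs, pugudnerf → lupugudnerf, duborv → luduborv) add the prefix lu-.
The other pattern: stems whose second-to-last letter is 'g' or 's' add the prefix ra-.
So hehvird → luhehvird.

luhehvird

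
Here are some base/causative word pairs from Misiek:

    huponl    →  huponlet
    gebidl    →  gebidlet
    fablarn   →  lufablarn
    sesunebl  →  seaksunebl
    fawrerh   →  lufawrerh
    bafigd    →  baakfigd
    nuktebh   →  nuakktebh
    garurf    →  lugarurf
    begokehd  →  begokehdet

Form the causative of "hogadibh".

hoakgadibh

fawrerh and nuktebh both end in -h yet inflect differently (lufawrerh, nuakktebh), so the final letter is not what conditions the rule; the second-to-last letter is.
"hogadibh" has second-to-last letter 'b'. The stems whose second-to-last letter is 'b' (nuktebh → nuakktebh, sesunebl → seaksunebl) insert -ak- after the first vowel.
So hogadibh → hoakgadibh.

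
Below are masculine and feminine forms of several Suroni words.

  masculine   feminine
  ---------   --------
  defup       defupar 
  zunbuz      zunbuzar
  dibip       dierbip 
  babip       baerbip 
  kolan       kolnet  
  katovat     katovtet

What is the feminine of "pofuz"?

pofuzar

defup and dibip both end in -p yet inflect differently (defupar, dierbip), so the final letter is not what conditions the rule; the last vowel is.
"pofuz" has last vowel 'u'. The stems whose last vowel is 'u' (defup → defupar, zunbuz → zunbuzar) add -ar.
So pofuz → pofuzar.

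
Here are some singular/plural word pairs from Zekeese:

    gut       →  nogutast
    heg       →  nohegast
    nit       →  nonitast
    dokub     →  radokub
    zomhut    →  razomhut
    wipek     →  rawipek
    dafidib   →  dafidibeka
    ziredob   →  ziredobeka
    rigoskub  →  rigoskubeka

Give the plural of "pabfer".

gut and zomhut both end in -t yet inflect differently (nogutast, razomhut), so the final letter is not what conditions the rule; the number of vowels is.
"pabfer" has 2 vowels. The stems with 2 vowels (dokub → radokub, zomhut → razomhut, wipek → rawipek) add the prefix ra-.
So pabfer → rapabfer.

rapabfer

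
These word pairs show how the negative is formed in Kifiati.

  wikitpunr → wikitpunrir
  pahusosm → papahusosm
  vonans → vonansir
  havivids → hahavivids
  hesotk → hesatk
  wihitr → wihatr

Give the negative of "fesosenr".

fesosenrir

havivids and vonans both end in -s yet inflect differently (hahavivids, vonansir), so the final letter is not what conditions the rule; the second-to-last letter is.
"fesosenr" has second-to-last letter 'n'. The stems whose second-to-last letter is 'n' (vonans → vonansir, wikitpunr → wikitpunrir) add -ir.
The other patterns: stems whose second-to-last letter is 'd' or 's' repeat the first consonant+vowel as a prefix; stems whose second-to-last letter is 't' change the last vowel to 'a'.
So fesosenr → fesosenrir.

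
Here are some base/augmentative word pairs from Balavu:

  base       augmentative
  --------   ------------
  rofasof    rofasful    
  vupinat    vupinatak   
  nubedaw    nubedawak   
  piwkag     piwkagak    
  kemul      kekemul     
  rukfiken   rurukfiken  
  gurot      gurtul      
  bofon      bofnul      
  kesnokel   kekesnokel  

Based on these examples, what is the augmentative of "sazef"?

sasazef

rukfiken and bofon both end in -n yet inflect differently (rurukfiken, bofnul), so the final letter is not what conditions the rule; the last vowel is.
"sazef" has last vowel 'e'. The stems whose last vowel is 'e' (kesnokel → kekesnokel, rukfiken → rurukfiken) repeat the first consonant+vowel as a prefix.
The other patterns: stems whose last vowel is 'o' delete the last vowel and add -ul; stems whose last vowel is 'a' add -ak.
So sazef → sasazef.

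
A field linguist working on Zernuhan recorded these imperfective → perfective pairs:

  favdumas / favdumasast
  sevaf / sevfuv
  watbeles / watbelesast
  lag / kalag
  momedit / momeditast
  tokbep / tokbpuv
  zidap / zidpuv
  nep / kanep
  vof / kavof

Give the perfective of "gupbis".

gupbsuv

vof and sevaf both end in -f yet inflect differently (kavof, sevfuv), so the final letter is not what conditions the rule; the number of vowels is.
"gupbis" has 2 vowels. The stems with 2 vowels (sevaf → sevfuv, zidap → zidpuv, tokbep → tokbpuv) delete the last vowel and add -uv.
So gupbis → gupbsuv.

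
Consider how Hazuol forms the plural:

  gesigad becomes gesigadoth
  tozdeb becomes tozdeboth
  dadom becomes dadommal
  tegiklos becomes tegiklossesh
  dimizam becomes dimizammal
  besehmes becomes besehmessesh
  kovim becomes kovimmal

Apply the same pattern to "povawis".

povawissesh

"povawis" ends in -s. The stems ending in -s (besehmes → besehmessesh, tegiklos → tegiklossesh) double the final consonant and add -esh.
So povawis → povawissesh.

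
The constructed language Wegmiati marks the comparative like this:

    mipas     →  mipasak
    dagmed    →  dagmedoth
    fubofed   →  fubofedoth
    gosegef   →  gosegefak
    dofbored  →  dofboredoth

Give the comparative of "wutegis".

wutegisak

dagmed and gosegef both have last vowel 'e' yet inflect differently (dagmedoth, gosegefak), so the last vowel is not what conditions the rule; the final letter is.
"wutegis" ends in -s. The one such stem in the data (mipas → mipasak) adds -ak, so the same rule applies.
So wutegis → wutegisak.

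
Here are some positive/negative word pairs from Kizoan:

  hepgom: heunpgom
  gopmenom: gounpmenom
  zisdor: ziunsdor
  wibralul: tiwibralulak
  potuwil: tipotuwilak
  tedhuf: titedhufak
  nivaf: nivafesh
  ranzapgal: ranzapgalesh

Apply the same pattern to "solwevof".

sounlwevof

tedhuf and nivaf both end in -f yet inflect differently (titedhufak, nivafesh), so the final letter is not what conditions the rule; the last vowel is.
"solwevof" has last vowel 'o'. The stems whose last vowel is 'o' (hepgom → heunpgom, gopmenom → gounpmenom, zisdor → ziunsdor) insert -un- after the first vowel.
The other patterns: stems whose last vowel is 'i' or 'u' add ti- … -ak around the stem; stems whose last vowel is 'a' add -esh.
So solwevof → sounlwevof.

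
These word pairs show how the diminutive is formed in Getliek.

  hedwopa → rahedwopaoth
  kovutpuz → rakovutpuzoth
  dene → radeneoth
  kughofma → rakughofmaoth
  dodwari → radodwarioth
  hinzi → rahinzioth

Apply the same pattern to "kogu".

Every pair shown (hedwopa → rahedwopaoth, kovutpuz → rakovutpuzoth, dene → radeneoth, …) follows the same rule: add ra- … -oth around the stem.
So kogu → rakoguoth.

rakoguoth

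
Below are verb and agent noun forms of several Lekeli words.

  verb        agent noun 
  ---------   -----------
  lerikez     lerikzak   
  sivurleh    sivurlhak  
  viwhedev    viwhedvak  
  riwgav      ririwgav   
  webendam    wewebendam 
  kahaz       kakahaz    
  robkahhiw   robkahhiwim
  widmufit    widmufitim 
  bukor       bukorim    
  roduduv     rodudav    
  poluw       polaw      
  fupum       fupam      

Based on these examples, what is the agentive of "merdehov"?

viwhedev and riwgav both end in -v yet inflect differently (viwhedvak, ririwgav), so the final letter is not what conditions the rule; the last vowel is.
"merdehov" has last vowel 'o'. The one such stem in the data (bukor → bukorim) adds -im, so the same rule applies.
So merdehov → merdehovim.

merdehovim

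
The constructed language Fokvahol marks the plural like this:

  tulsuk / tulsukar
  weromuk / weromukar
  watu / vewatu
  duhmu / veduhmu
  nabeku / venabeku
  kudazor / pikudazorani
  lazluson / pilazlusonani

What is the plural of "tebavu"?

vetebavu

tulsuk and watu both have last vowel 'u' yet inflect differently (tulsukar, vewatu), so the last vowel is not what conditions the rule; the final letter is.
"tebavu" ends in -u. The stems ending in -u (watu → vewatu, duhmu → veduhmu, nabeku → venabeku) add the prefix ve-.
The other patterns: stems ending in -k add -ar; stems ending in -n or -r add pi- … -ani around the stem.
So tebavu → vetebavu.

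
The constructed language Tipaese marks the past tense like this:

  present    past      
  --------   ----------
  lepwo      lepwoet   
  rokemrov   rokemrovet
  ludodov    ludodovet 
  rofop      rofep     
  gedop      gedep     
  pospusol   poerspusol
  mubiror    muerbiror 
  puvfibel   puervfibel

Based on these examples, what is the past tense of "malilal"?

lepwo and rofop both have last vowel 'o' yet inflect differently (lepwoet, rofep), so the last vowel is not what conditions the rule; the final letter is.
"malilal" ends in -l. The stems ending in -l (pospusol → poerspusol, puvfibel → puervfibel) insert -er- after the first vowel.
The other patterns: stems ending in -o or -v add -et; stems ending in -p change the last vowel to 'e'.
So malilal → maerlilal.

maerlilal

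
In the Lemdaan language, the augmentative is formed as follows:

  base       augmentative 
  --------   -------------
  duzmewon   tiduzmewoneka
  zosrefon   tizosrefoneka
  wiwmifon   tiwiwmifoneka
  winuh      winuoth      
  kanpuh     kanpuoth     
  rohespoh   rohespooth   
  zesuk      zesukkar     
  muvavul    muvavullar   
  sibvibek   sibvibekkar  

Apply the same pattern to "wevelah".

wevelaoth

"wevelah" ends in -h. The stems ending in -h (winuh → winuoth, kanpuh → kanpuoth, rohespoh → rohespooth) drop the final letter and add -oth.
The other patterns: stems ending in -n add ti- … -eka around the stem; stems ending in -k or -l double the final consonant and add -ar.
So wevelah → wevelaoth.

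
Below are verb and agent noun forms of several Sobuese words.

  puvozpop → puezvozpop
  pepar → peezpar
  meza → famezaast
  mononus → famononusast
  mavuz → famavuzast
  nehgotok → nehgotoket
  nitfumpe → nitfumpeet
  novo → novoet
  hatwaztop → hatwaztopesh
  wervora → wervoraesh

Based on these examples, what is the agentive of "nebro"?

"nebro" begins with n-. The stems beginning with n- (nehgotok → nehgotoket, nitfumpe → nitfumpeet, novo → novoet) add -et.
So nebro → nebroet.

nebroet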